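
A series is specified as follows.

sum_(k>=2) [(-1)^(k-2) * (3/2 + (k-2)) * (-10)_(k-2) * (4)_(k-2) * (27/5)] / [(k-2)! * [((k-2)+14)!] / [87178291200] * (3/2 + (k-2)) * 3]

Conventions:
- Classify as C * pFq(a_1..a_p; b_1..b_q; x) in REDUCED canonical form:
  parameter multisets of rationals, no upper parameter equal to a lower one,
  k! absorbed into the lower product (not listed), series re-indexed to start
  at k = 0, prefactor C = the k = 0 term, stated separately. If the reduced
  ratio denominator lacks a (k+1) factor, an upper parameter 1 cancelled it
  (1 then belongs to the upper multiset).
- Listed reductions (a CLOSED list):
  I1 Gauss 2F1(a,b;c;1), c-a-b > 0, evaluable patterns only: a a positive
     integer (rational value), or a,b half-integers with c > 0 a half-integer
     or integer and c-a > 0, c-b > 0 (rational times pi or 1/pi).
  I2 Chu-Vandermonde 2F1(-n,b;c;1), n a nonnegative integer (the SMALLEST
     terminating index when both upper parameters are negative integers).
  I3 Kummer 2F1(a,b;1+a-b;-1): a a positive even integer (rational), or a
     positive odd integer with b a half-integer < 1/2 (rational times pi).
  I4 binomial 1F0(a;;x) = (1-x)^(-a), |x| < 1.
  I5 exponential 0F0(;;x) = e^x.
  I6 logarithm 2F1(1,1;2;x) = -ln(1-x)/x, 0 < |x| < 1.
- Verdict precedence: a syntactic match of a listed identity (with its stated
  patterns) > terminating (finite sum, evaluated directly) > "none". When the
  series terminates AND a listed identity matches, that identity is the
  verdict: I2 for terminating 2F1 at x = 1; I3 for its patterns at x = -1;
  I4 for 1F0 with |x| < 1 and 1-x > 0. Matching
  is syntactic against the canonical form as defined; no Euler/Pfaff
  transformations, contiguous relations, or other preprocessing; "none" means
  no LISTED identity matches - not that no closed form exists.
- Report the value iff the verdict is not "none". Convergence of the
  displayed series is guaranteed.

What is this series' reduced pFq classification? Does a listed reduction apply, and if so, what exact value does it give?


Canonical form: C = 9/5 times 2F1 with upper {-10, 4}, lower {15}, x = -1. Verdict: Kummer's theorem (I3) applies (x = -1; c = 15 equals 1+a-b for upper {-10, 4}: listed pattern). Exact value: 273/10.

Structural cue: t_0 = 9/5 here, and the denominator's factorial ratio (C = 9/5, x = -1) is a lower Pochhammer.
Adjacent-term ratio: r(k) = (-1) * (k-10) (k+4) / [(k+15) (k+1)] ; factor over Q: parameters, x = (-1), and C = 9/5.


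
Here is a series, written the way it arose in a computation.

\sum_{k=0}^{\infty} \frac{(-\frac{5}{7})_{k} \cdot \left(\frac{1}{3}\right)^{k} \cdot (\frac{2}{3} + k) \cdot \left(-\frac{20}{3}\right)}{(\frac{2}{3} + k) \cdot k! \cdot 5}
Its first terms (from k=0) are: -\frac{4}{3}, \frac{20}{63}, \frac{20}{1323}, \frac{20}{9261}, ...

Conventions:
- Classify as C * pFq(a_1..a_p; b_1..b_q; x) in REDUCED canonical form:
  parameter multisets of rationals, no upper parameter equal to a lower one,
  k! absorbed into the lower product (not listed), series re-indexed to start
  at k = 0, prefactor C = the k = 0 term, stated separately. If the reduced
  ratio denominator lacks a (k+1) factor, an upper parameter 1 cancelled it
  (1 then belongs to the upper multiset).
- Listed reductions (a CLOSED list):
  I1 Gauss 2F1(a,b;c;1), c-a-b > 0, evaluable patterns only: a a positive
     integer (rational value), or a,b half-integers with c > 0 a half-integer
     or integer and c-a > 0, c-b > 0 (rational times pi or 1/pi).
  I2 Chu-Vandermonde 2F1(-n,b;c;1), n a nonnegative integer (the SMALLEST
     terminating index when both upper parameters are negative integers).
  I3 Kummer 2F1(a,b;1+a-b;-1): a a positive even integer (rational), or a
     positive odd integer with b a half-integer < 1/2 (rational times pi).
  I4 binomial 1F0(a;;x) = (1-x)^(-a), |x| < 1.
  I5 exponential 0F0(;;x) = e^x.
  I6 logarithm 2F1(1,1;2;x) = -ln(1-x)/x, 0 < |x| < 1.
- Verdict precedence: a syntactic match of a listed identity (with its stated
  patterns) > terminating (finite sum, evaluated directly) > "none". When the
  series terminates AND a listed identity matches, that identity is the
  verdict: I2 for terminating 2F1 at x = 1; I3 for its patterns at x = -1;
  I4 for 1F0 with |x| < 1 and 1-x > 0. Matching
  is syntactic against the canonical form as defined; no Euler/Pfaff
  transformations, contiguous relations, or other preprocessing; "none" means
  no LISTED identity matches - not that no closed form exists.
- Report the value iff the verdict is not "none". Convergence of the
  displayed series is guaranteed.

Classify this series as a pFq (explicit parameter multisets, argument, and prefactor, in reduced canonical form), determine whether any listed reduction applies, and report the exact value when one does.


This is -\frac{4}{3} * 1F0(-\frac{5}{7}; -; \frac{1}{3}) in reduced canonical form. Verdict: this is the I4 binomial reduction (the 1F0 binomial series: exponent 5/7, x = \frac{1}{3}). Its exact value is \left(-\frac{4}{3}\right) \cdot \left(\frac{2}{3}\right)^{\frac{5}{7}}.

Key step: t_0 being -\frac{4}{3}, k + 2/3 divides numerator and denominator alike; prefactor -4/3 after cancelling.
Adjacent-term ratio: r(k) = \frac{1}{3} * (k-\frac{5}{7}) / [(k+1)] - rational in k, leading ratio \frac{1}{3}; with t_0 = -\frac{4}{3}, classification follows.


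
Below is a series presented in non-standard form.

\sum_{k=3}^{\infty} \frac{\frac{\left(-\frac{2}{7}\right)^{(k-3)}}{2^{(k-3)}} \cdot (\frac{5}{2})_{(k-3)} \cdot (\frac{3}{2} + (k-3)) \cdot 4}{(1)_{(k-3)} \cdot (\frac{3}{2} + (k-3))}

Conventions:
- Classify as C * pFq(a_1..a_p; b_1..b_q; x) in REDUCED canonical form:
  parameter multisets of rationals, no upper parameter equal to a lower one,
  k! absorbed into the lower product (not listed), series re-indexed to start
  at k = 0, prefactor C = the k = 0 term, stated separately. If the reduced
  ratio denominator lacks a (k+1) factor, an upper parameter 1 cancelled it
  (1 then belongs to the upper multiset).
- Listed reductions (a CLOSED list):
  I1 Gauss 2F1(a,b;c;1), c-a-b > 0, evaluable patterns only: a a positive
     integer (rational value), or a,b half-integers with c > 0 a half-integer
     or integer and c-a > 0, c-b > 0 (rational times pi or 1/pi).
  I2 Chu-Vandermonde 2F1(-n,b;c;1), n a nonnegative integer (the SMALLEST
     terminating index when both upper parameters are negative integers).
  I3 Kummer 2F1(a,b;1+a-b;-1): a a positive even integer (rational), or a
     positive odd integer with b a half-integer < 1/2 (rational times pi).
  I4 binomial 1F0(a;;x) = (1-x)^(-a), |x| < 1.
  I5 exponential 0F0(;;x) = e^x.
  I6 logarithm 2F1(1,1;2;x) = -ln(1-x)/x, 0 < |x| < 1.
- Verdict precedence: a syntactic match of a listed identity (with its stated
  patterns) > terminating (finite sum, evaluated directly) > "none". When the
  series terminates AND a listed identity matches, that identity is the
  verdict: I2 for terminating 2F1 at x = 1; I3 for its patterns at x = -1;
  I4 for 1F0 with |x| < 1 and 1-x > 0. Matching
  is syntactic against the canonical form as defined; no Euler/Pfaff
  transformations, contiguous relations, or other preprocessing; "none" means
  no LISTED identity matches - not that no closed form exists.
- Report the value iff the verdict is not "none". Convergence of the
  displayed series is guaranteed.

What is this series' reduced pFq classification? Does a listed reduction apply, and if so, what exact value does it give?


Key step: from the first term 4: (1)_k (C = 4) is k! itself.
Ratio: r(k) = -\frac{1}{7} * (k+\frac{5}{2}) / [(k+1)] - rational in k. x = -\frac{1}{7}; t_0 = 4; negate the roots.

Classification (C = 4): 1F0 with upper {\frac{5}{2}}, lower {-}, argument x = -\frac{1}{7}. Verdict: the binomial series (I4) applies (the 1F0 binomial series: exponent -5/2, x = -\frac{1}{7}). Its exact value is 4 \cdot \left(\frac{8}{7}\right)^{-\frac{5}{2}}.


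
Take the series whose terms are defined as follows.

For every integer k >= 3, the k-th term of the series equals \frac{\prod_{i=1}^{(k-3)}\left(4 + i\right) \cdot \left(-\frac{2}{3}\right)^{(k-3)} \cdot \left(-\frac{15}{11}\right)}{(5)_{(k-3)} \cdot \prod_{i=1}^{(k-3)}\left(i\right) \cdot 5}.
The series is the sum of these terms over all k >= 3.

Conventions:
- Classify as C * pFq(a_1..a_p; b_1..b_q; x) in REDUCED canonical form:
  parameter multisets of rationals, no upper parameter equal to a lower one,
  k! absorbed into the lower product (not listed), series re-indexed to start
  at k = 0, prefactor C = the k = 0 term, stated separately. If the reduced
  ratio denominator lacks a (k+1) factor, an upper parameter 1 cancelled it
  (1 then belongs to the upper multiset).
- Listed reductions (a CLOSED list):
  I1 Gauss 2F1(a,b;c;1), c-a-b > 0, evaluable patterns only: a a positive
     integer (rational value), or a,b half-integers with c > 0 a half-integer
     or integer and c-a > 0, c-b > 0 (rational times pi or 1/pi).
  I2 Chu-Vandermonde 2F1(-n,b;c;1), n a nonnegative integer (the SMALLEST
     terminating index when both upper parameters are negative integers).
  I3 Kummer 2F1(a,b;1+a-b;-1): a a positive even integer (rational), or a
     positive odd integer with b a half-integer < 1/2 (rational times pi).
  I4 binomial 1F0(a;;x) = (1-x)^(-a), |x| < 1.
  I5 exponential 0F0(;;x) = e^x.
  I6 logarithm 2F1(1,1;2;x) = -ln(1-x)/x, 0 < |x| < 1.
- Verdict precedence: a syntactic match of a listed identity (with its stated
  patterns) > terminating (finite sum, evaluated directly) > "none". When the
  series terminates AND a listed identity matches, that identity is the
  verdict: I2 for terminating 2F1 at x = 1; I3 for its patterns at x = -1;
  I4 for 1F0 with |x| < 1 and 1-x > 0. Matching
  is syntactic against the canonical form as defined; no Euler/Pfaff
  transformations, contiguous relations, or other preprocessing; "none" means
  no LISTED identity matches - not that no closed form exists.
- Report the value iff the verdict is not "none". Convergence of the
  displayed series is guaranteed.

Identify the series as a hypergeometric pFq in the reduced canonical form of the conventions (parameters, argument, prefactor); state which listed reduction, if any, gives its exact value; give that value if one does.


Structural cue: from the first term -\frac{3}{11}: the product of the first k integers (C = -3/11) is k!.
Consecutive-term ratio: r(k) = -\frac{2}{3} * 1 / [(k+1)] - rational in k. x = -\frac{2}{3}; t_0 = -\frac{3}{11}; negate the roots.

Classification (C = -\frac{3}{11}): 0F0 with upper {-}, lower {-}, argument x = -\frac{2}{3}. Verdict (x = -\frac{2}{3}): the exponential series (I5) applies (the 0F0 exponential series at x = -\frac{2}{3}). Hence: \left(-\frac{3}{11}\right) \cdot e^{-\frac{2}{3}}.


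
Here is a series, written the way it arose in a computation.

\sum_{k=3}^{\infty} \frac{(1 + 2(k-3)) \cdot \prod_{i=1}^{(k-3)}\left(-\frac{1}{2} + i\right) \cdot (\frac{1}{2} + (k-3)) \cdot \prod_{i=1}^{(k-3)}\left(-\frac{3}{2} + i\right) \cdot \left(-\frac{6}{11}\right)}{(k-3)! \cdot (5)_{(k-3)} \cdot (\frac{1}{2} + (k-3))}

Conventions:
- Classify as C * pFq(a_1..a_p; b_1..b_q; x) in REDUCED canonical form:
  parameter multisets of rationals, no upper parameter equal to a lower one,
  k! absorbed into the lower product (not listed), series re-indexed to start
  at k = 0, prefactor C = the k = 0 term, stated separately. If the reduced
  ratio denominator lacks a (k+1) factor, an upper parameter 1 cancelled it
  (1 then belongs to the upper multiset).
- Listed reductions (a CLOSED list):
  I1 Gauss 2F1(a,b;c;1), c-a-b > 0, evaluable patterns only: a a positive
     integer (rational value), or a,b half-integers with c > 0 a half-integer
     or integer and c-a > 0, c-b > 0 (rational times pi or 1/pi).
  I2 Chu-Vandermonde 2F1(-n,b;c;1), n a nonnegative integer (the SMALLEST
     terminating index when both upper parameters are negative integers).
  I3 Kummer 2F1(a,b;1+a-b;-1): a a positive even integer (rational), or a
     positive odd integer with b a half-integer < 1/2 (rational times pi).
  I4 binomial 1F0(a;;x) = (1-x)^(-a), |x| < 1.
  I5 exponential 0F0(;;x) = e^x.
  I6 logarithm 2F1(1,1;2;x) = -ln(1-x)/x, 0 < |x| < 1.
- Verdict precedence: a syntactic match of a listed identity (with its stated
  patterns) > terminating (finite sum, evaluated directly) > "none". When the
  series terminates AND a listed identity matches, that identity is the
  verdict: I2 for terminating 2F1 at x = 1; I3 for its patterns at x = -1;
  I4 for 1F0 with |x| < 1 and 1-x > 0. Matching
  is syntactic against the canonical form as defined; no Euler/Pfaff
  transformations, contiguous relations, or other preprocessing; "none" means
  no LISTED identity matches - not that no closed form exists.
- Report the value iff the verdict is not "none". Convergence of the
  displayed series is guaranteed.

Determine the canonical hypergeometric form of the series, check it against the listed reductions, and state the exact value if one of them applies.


Prefactor -\frac{6}{11}, argument 1: 2F1 with upper {-\frac{1}{2}, \frac{3}{2}} over lower {5}. Verdict: Gauss's theorem I1 (half-integer case) matches (x = 1; upper {-\frac{1}{2}, \frac{3}{2}} half-integers, c = 5 in the evaluable pattern). Hence: \left(-\frac{8192}{5775}\right) / \pi.

First insight: t_0 being -\frac{6}{11}, striking the common factor k + 1/2 reduces the term (C = -6/11, x = 1).
Adjacent-term ratio: r(k) = 1 * (k-\frac{1}{2}) (k+\frac{3}{2}) / [(k+5) (k+1)] - rational; roots negated = parameters, x = 1, C = -\frac{6}{11}.


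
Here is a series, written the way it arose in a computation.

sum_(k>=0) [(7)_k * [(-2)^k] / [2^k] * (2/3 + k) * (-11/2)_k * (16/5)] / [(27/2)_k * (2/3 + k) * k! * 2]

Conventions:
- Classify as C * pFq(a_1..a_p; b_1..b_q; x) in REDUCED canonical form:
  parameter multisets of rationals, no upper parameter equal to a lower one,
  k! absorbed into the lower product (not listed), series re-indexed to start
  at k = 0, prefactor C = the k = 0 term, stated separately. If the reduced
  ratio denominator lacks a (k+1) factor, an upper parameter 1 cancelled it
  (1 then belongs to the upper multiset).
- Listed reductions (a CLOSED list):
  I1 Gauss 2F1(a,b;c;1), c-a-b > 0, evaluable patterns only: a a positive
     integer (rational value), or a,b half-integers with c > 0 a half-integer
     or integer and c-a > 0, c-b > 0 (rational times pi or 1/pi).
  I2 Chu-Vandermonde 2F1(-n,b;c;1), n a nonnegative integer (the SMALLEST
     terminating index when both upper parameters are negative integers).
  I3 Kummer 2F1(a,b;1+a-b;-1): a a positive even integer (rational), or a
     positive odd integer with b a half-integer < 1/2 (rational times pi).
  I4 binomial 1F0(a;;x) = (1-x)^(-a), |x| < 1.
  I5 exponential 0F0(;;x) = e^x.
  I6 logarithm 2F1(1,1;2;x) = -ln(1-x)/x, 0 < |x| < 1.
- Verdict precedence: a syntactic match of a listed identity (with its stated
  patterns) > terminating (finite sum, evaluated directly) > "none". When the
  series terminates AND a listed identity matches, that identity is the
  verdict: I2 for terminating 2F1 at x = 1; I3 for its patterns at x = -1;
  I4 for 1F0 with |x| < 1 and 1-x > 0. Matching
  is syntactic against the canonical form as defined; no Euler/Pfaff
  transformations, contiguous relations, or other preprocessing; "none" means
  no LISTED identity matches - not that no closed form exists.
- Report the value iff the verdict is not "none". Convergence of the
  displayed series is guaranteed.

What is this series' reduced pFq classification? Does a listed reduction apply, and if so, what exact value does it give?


Prefactor 8/5, argument -1: 2F1 with upper {-11/2, 7} over lower {27/2}. Verdict: Kummer (I3) fires (x = -1; c = 27/2 equals 1+a-b for upper {-11/2, 7}: listed pattern). Exact value: (185910725/33554432) * pi.

The tell: with t_0 = 8/5, the constant factors (prefactor 8/5) combine into one prefactor.
Consecutive-term ratio: r(k) = (-1) * (k-11/2) (k+7) / [(k+27/2) (k+1)] - rational; roots negated = parameters, x = (-1), C = 8/5.


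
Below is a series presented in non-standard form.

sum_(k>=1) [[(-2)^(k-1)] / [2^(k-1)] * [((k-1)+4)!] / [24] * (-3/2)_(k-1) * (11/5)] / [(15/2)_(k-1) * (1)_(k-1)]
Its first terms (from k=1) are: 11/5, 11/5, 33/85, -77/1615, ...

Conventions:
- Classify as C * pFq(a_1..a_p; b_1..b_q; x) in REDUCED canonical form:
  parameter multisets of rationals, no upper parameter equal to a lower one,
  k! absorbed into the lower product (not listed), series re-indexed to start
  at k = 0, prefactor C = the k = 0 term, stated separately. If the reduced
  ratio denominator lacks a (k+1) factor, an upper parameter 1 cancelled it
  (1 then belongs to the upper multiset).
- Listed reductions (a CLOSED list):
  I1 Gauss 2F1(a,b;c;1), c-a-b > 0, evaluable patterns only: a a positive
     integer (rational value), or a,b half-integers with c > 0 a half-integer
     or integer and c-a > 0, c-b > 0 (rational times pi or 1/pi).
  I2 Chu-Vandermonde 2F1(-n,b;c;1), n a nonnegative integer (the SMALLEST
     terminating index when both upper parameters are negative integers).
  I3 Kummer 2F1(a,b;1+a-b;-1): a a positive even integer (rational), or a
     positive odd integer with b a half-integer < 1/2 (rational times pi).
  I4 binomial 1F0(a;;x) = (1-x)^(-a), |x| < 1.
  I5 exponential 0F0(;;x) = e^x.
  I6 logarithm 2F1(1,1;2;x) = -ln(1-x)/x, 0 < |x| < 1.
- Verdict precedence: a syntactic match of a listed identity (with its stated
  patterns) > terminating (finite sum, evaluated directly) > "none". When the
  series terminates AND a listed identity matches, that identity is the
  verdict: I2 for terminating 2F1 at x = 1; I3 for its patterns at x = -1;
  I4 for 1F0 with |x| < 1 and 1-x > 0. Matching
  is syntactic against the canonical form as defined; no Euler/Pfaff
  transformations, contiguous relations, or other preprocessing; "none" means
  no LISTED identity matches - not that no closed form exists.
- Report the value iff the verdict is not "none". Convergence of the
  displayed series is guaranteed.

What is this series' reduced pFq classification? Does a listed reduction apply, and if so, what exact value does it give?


Canonical form: C = 11/5 times 2F1 with upper {-3/2, 5}, lower {15/2}, x = -1. Verdict: this is the Kummer evaluation I3 (x = -1; c = 15/2 equals 1+a-b for upper {-3/2, 5}: listed pattern). Its exact value is (99099/65536) * pi.

First insight: with t_0 = 11/5, the factorial ratio (prefactor 11/5) (k+a-1)!/(a-1)! is a rising factorial (a)_k.
Step ratio: r(k) = (-1) * (k-3/2) (k+5) / [(k+15/2) (k+1)] ; factor over Q: parameters, x = (-1), and C = 11/5.


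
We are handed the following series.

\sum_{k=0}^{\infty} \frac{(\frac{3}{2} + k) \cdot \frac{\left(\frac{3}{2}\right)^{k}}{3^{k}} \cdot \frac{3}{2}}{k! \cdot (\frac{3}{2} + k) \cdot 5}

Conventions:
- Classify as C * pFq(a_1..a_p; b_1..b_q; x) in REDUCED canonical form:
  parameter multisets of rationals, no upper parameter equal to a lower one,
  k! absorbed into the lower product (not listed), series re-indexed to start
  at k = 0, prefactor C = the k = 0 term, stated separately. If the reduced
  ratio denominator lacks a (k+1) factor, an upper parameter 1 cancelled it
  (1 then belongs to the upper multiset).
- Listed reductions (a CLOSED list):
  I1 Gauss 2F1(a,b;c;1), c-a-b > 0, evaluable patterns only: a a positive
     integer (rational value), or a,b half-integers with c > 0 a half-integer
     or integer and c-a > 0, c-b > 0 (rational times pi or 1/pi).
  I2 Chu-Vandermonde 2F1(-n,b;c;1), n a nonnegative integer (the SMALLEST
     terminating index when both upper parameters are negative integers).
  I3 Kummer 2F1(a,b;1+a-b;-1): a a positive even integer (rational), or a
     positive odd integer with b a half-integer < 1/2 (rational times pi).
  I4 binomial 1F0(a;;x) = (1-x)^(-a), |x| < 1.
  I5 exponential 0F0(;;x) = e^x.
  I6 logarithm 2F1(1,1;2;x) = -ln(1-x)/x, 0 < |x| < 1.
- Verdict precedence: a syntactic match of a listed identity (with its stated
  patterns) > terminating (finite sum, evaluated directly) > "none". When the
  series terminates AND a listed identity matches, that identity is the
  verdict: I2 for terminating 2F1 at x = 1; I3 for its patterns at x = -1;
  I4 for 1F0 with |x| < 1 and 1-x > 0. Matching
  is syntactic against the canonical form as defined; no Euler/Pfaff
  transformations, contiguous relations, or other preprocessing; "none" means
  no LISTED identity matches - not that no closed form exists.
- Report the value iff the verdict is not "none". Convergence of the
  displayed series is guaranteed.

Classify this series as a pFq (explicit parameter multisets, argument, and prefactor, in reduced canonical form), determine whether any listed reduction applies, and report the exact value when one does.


Prefactor \frac{3}{10}, argument \frac{1}{2}: 0F0 with upper {-} over lower {-}. Verdict: the I5 exponential reduction matches (the 0F0 exponential series at x = \frac{1}{2}). Exact value: \frac{3}{10} \cdot e^{\frac{1}{2}}.

Key observation: t_0 = \frac{3}{10} here, and striking the common factor k + 3/2 reduces the term (C = 3/10).
Adjacent-term ratio: r(k) = \frac{1}{2} * 1 / [(k+1)] - rational in k, leading ratio \frac{1}{2}; with t_0 = \frac{3}{10}, classification follows.


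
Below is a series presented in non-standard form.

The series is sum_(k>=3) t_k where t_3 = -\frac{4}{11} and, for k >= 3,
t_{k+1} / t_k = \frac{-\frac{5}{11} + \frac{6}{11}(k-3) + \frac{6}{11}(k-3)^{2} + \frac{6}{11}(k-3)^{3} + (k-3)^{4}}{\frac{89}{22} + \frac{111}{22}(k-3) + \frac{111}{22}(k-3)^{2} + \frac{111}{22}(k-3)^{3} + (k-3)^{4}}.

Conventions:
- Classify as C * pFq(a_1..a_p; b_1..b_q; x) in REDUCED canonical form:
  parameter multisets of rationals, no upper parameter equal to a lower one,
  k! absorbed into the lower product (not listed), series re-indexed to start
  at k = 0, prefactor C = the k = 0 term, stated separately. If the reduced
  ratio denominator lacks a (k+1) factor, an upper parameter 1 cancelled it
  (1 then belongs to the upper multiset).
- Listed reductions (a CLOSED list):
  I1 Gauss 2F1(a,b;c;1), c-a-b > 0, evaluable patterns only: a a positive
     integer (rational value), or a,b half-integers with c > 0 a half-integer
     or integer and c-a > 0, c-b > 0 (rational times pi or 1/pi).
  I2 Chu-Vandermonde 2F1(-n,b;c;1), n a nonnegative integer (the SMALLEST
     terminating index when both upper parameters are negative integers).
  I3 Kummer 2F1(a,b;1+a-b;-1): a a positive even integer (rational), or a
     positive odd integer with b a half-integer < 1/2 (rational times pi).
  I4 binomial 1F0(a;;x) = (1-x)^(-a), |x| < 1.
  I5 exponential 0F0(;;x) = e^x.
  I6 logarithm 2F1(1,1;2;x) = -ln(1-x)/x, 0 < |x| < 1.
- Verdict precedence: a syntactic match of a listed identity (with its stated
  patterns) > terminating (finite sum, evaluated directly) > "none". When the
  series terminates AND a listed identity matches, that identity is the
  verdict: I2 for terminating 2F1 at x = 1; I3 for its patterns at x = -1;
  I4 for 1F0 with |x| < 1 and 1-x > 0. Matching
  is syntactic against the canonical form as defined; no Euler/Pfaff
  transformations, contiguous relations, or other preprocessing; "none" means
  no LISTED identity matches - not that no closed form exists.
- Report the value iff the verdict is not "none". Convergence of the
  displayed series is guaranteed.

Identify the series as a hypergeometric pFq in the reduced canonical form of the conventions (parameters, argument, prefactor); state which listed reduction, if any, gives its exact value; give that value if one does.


Classification (C = -\frac{4}{11}): 2F1 with upper {-\frac{5}{11}, 1}, lower {\frac{89}{22}}, argument x = 1. Verdict at x = 1: the Gauss summation I1 matches (x = 1: the Gamma ratio telescopes since c-a-b = 7/2 > 0 and a = 1 in Z>0). Value: -\frac{268}{847}.

First insight: t_0 = -\frac{4}{11} here, and factor the ratio over Q (C = -4/11, x = 1): negated roots = parameters.
Ratio: r(k) = 1 * (k-\frac{5}{11}) (k+1) / [(k+\frac{89}{22}) (k+1)] - poly over poly, x = 1 from leading terms; C = -\frac{4}{11} at k = 0.


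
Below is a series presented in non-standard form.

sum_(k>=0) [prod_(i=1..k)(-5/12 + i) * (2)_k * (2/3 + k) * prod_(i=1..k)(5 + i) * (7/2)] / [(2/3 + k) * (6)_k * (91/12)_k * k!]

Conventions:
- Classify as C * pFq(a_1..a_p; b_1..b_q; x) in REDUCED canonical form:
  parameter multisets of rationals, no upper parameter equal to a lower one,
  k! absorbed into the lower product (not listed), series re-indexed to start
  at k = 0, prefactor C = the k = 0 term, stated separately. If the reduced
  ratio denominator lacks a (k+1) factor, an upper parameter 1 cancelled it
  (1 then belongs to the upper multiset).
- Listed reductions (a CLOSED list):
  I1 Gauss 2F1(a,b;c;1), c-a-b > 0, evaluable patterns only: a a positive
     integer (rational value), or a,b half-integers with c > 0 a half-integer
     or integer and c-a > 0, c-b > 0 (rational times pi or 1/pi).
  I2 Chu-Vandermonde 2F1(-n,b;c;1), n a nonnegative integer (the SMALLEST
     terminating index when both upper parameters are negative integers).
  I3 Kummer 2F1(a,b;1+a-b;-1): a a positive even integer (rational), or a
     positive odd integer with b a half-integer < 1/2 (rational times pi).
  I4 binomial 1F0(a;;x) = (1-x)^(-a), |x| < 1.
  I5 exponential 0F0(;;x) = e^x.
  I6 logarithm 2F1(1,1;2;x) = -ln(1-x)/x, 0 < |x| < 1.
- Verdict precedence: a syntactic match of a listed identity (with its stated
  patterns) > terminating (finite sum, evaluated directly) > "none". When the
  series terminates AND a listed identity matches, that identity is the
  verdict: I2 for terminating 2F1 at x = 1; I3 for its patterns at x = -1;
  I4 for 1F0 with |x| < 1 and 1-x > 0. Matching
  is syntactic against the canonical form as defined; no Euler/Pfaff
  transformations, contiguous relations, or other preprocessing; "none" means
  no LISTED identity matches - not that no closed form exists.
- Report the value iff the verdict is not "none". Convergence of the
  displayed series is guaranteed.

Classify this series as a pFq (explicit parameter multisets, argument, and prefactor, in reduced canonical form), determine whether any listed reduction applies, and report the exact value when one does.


Canonical form: C = 7/2 times 2F1 with upper {7/12, 2}, lower {91/12}, x = 1. Verdict: this is Gauss's theorem (I1) (x = 1: the Gamma ratio telescopes since c-a-b = 5 > 0 and a = 2 in Z>0). Value: 37051/8640.

First insight: t_0 being 7/2, striking the common factor k + 2/3 reduces the term (prefactor 7/2).
Adjacent-term ratio: r(k) = 1 * (k+7/12) (k+2) / [(k+91/12) (k+1)] - rational; roots negated = parameters, x = 1, C = 7/2.


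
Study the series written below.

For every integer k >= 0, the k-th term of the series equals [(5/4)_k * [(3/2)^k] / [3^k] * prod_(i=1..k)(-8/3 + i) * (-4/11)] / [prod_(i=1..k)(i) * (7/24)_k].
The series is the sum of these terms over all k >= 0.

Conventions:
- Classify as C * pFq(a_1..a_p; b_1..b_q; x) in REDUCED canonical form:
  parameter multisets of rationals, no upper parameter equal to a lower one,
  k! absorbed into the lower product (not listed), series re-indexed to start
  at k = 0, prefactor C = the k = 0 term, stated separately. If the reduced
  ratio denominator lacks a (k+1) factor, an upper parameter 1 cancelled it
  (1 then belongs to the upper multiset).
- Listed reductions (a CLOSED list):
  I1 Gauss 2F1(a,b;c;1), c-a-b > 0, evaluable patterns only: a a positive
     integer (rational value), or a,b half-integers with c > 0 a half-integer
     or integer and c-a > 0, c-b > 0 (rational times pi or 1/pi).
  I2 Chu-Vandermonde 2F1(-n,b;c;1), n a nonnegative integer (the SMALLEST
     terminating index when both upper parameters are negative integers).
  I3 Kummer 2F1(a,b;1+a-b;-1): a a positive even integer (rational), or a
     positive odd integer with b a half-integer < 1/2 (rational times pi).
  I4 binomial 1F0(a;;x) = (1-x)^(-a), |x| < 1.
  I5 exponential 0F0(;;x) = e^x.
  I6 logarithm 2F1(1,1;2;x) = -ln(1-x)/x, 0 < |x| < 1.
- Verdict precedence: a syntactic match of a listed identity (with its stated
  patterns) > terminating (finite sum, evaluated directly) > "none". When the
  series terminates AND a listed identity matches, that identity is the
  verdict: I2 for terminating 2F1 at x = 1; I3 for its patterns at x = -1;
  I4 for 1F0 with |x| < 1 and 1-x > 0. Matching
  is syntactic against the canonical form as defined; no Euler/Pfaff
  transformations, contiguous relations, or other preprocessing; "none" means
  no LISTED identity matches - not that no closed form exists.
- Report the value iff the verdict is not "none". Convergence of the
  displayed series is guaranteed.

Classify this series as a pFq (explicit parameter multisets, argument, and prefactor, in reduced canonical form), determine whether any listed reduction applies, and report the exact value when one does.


Prefactor -4/11, argument 1/2: 2F1 with upper {-5/3, 5/4} over lower {7/24}. Verdict: none - this 2F1 at x = 1/2 matches no listed pattern, and upper {-5/3, 5/4} holds no stopper.

First insight: x = (1/2) and the running product (C = -4/11) telescopes to a rising factorial.
Consecutive-term ratio: r(k) = (1/2) * (k-5/3) (k+5/4) / [(k+7/24) (k+1)] - rational in k. x = (1/2); t_0 = -4/11; negate the roots.


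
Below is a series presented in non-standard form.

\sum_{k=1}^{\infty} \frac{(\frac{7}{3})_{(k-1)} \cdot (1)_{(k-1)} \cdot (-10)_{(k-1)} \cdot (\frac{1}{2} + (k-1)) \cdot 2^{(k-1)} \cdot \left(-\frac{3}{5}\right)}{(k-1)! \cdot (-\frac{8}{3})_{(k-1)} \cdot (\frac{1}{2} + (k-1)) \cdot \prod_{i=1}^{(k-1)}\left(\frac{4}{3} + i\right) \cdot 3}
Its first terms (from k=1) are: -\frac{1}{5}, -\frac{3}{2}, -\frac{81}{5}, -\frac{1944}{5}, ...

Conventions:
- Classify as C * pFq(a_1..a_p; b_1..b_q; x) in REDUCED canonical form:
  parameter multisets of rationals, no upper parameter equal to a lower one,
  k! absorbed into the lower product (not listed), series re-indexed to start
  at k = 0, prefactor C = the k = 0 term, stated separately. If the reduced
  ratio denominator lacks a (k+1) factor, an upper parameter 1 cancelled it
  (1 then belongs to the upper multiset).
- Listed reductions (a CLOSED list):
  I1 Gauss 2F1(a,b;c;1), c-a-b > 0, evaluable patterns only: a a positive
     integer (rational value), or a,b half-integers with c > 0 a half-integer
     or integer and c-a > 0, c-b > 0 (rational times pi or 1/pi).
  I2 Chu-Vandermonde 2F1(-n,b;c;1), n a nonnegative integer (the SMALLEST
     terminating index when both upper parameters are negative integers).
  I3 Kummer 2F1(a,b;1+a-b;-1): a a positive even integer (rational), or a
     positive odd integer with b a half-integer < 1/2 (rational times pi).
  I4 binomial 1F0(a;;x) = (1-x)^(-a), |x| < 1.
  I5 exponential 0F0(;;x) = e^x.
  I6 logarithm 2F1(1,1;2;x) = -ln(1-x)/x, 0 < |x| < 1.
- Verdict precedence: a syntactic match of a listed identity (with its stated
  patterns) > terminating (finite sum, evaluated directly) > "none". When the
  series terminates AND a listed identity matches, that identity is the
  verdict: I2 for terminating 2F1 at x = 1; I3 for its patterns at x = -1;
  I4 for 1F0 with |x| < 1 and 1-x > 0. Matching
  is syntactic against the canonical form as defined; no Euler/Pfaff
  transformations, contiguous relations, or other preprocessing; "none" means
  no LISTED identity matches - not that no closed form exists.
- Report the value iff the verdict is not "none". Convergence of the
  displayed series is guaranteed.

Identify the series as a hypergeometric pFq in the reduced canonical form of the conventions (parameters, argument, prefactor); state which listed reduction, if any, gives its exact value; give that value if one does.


With C = -\frac{1}{5}: the canonical form is 2F1(-10, 1; -\frac{8}{3}; 2). Verdict: terminating. (-10)_k vanishes past k = 10, leaving a 11-term sum, computed directly. Its exact value is \frac{15185083}{2470}.

First insight: x = 2 and the parameter 7/3 appears in both the upper and lower lists and cancels (alongside the other common factor).
Term ratio: r(k) = 2 * (k-10) (k+1) / [(k-\frac{8}{3}) (k+1)] - rational in k, leading ratio 2; with t_0 = -\frac{1}{5}, classification follows.


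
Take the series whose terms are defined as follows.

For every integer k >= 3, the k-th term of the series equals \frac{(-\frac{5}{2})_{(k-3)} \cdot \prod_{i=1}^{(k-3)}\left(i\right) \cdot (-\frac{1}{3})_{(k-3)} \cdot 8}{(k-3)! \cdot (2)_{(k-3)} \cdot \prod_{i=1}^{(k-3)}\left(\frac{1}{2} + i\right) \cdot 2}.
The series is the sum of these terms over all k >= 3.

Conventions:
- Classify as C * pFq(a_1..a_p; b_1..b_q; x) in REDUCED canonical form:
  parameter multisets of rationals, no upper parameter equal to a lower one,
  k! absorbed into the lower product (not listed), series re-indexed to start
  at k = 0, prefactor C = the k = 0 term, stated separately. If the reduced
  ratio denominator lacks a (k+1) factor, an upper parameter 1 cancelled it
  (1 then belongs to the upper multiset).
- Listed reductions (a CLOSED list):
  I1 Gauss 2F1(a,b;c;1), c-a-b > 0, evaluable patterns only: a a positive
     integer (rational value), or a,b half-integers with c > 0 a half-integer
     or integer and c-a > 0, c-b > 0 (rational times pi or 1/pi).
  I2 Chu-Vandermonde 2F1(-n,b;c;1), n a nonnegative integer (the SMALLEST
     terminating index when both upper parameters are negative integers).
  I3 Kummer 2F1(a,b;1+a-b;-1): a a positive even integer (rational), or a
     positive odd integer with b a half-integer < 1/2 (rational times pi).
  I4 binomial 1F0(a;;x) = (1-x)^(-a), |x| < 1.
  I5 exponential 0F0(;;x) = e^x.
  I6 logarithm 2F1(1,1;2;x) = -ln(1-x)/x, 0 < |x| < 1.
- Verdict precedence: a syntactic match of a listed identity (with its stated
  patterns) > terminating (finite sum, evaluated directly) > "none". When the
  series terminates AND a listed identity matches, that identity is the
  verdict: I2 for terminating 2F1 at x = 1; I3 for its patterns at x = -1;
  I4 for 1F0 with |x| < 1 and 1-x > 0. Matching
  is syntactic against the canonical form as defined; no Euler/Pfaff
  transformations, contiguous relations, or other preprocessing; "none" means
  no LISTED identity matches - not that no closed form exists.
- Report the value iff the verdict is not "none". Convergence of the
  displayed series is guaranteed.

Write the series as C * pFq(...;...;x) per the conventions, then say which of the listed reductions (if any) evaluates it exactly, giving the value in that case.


This is 4 * 3F2(-\frac{5}{2}, -\frac{1}{3}, 1; \frac{3}{2}, 2; 1) in reduced canonical form. Verdict: none here - no I1-I6 shape fits x = 1 with lower {\frac{3}{2}, 2}.

First insight: with t_0 = 4, the constant factors (prefactor 4) combine into one prefactor.
Term ratio: r(k) = 1 * (k-\frac{5}{2}) (k-\frac{1}{3}) (k+1) / [(k+\frac{3}{2}) (k+2) (k+1)] - poly over poly, x = 1 from leading terms; C = 4 at k = 0.


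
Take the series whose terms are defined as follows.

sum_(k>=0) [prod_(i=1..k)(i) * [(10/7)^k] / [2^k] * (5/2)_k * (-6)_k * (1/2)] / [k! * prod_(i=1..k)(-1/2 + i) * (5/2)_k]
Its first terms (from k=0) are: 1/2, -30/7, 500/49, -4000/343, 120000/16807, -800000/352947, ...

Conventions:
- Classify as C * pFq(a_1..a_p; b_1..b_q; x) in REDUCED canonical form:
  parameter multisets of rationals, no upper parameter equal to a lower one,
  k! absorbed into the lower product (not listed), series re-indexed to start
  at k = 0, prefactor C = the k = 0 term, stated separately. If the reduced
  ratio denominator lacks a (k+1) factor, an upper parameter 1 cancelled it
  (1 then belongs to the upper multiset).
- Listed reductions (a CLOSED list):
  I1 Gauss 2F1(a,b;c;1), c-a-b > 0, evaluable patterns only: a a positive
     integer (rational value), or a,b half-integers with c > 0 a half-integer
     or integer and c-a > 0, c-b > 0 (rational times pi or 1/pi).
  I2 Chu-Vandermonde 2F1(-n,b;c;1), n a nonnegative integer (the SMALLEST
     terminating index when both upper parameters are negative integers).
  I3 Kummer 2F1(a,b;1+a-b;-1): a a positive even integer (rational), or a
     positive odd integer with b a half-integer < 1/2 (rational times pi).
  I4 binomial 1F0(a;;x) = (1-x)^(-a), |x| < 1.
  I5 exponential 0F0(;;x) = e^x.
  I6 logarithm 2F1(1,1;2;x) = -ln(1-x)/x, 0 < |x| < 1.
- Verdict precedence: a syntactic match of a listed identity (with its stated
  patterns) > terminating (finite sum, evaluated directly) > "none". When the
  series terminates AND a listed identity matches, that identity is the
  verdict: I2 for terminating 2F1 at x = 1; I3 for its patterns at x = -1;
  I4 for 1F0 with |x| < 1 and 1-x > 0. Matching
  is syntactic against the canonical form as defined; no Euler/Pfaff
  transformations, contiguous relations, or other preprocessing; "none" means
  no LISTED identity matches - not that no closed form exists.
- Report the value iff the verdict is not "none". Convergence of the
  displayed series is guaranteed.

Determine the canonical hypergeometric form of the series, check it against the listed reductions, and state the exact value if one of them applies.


At argument 5/7: a 2F1 with upper {-6, 1}, lower {1/2}, scaled by C = 1/2. Verdict: terminating - upper parameter -6 makes this a finite sum (last index 6), evaluated exactly. Hence: -4121101/54353838.

First insight: x = (5/7) and the two k-th powers (prefactor 1/2) combine into one argument.
Ratio: r(k) = (5/7) * (k-6) (k+1) / [(k+1/2) (k+1)] ; factor over Q: parameters, x = (5/7), and C = 1/2.


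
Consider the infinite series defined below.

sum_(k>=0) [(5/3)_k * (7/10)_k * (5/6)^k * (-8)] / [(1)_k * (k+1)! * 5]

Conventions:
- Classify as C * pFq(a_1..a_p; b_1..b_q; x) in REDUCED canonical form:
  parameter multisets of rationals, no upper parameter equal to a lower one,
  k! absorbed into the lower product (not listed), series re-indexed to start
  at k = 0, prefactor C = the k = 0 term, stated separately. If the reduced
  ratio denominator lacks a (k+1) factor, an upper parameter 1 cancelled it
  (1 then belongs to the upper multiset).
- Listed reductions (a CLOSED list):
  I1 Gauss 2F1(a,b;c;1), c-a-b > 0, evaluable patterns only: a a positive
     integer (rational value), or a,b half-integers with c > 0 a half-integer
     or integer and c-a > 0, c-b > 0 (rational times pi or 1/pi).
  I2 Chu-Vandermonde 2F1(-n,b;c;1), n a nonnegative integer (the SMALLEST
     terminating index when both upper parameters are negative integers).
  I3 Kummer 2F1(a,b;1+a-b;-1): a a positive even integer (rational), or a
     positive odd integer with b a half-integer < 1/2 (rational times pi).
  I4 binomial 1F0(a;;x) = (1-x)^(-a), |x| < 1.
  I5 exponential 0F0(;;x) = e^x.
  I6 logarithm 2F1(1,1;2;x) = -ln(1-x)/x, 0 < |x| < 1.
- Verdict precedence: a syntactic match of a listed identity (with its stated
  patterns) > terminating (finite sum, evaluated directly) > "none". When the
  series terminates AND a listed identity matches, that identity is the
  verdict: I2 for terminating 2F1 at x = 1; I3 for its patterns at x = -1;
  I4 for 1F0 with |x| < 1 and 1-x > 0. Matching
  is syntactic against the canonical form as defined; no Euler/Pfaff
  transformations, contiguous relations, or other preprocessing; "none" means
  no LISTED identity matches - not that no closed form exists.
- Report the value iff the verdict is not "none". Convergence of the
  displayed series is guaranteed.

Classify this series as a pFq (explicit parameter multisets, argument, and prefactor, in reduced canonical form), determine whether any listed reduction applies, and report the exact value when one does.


This is -8/5 * 2F1(7/10, 5/3; 2; 5/6) in reduced canonical form. Verdict: none. A 2F1 with upper {7/10, 5/3} fits none of I1-I6 at x = 5/6; the sum runs forever.

Key step: with t_0 = -8/5, the constant factors (C = -8/5) combine into one prefactor.
Term ratio: r(k) = (5/6) * (k+7/10) (k+5/3) / [(k+2) (k+1)] - rational in k. x = (5/6); t_0 = -8/5; negate the roots.


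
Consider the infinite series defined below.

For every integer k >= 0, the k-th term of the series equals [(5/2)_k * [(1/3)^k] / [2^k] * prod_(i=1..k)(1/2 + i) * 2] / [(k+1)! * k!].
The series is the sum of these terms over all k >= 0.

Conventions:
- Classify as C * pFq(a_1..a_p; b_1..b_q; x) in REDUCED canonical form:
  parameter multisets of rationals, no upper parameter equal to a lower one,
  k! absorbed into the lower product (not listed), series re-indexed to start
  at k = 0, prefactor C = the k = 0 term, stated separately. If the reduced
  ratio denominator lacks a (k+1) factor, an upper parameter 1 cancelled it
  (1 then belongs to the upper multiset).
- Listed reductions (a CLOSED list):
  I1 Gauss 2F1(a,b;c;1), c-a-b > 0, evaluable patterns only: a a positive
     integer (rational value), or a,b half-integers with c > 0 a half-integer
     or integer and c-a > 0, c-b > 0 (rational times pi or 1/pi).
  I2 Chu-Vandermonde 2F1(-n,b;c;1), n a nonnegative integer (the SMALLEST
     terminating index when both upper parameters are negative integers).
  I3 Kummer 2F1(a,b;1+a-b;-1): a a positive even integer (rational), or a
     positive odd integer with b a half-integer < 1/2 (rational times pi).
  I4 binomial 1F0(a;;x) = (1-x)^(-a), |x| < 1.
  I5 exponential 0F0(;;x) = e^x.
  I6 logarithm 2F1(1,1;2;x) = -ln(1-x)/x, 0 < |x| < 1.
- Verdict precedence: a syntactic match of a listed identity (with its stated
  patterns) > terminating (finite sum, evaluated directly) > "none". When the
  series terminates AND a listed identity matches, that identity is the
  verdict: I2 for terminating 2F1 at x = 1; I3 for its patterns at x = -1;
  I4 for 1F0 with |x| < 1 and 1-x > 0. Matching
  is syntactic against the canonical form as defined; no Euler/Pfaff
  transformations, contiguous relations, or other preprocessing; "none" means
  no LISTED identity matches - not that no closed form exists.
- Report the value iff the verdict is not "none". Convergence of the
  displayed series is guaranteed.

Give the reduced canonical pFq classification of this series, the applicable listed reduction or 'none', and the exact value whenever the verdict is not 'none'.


x = 1/6 here; the reduced form reads 2F1, upper {3/2, 5/2}, lower {2}, C = 2. Verdict: none. No listed pattern accepts 2F1(3/2, 5/2; 2; 1/6).

First insight: with t_0 = 2, the two k-th powers (prefactor 2) combine into one argument.
Term ratio: r(k) = (1/6) * (k+3/2) (k+5/2) / [(k+2) (k+1)] - rational in k. x = (1/6); t_0 = 2; negate the roots.
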